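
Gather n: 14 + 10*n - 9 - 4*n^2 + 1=-4*n^2 + 10*n + 6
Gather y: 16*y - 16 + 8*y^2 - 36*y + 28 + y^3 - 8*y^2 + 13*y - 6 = y^3 - 7*y + 6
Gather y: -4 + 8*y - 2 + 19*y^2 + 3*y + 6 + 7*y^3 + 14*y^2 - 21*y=7*y^3 + 33*y^2 - 10*y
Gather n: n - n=0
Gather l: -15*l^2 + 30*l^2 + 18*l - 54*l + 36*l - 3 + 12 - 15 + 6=15*l^2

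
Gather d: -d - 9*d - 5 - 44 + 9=-10*d - 40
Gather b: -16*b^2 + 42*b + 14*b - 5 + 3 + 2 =-16*b^2 + 56*b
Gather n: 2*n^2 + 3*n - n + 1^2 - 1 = 2*n^2 + 2*n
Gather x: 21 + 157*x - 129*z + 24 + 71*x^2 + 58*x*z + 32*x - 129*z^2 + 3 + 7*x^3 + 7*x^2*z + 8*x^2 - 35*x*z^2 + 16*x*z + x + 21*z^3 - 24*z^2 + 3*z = 7*x^3 + x^2*(7*z + 79) + x*(-35*z^2 + 74*z + 190) + 21*z^3 - 153*z^2 - 126*z + 48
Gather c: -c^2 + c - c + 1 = 1 - c^2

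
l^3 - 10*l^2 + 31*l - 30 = (l - 5)*(l - 3)*(l - 2)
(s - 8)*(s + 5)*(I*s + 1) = I*s^3 + s^2 - 3*I*s^2 - 3*s - 40*I*s - 40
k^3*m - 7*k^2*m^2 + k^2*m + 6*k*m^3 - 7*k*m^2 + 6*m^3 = (k - 6*m)*(k - m)*(k*m + m)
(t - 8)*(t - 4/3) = t^2 - 28*t/3 + 32/3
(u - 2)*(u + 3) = u^2 + u - 6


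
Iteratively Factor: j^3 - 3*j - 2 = (j - 2)*(j^2 + 2*j + 1) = (j - 2)*(j + 1)*(j + 1)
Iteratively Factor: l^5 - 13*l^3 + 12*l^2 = (l - 3)*(l^4 + 3*l^3 - 4*l^2) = l*(l - 3)*(l^3 + 3*l^2 - 4*l) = l*(l - 3)*(l - 1)*(l^2 + 4*l) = l*(l - 3)*(l - 1)*(l + 4)*(l)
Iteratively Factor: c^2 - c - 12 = (c + 3)*(c - 4)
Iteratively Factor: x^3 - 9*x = (x)*(x^2 - 9) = x*(x - 3)*(x + 3)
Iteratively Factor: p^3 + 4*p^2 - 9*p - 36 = (p - 3)*(p^2 + 7*p + 12) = (p - 3)*(p + 3)*(p + 4)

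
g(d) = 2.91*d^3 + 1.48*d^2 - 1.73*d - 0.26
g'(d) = 8.73*d^2 + 2.96*d - 1.73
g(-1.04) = -0.13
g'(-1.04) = 4.63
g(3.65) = 154.65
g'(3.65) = 125.38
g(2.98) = 84.74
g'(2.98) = 84.62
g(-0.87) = 0.45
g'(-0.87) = 2.30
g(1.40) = 8.20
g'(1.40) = 19.52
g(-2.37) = -26.58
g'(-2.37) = 40.29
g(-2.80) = -47.69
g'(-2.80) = 58.43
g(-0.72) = 0.67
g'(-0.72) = 0.66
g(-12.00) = -4794.86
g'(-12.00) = 1219.87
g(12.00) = 5220.58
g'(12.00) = 1290.91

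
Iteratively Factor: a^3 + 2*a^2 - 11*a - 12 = (a + 4)*(a^2 - 2*a - 3) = (a + 1)*(a + 4)*(a - 3)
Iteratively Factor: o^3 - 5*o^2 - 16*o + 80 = (o + 4)*(o^2 - 9*o + 20) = (o - 4)*(o + 4)*(o - 5)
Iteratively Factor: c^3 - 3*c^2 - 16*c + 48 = (c - 3)*(c^2 - 16) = (c - 3)*(c + 4)*(c - 4)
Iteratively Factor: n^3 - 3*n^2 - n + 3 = (n - 1)*(n^2 - 2*n - 3) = (n - 3)*(n - 1)*(n + 1)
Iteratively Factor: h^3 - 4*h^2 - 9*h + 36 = (h + 3)*(h^2 - 7*h + 12) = (h - 4)*(h + 3)*(h - 3)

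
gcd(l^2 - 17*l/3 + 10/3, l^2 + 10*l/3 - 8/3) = l - 2/3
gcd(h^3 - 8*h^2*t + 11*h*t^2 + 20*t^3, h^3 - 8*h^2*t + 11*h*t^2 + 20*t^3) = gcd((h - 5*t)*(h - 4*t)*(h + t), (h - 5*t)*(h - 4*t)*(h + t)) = h^3 - 8*h^2*t + 11*h*t^2 + 20*t^3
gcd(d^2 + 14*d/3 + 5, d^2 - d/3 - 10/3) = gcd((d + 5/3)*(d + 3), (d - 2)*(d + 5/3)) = d + 5/3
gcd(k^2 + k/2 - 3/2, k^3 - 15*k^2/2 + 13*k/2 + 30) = k + 3/2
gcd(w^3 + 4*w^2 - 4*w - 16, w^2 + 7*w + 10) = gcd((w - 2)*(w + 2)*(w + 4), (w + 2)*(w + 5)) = w + 2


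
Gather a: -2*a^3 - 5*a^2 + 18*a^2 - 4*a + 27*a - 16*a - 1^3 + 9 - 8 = -2*a^3 + 13*a^2 + 7*a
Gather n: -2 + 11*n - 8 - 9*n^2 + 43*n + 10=-9*n^2 + 54*n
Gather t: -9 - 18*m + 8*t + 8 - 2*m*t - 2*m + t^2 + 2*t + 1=-20*m + t^2 + t*(10 - 2*m)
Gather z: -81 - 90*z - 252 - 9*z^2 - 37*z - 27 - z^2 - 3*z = -10*z^2 - 130*z - 360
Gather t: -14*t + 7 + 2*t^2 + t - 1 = 2*t^2 - 13*t + 6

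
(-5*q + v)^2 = 25*q^2 - 10*q*v + v^2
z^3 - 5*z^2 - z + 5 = (z - 5)*(z - 1)*(z + 1)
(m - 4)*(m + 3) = m^2 - m - 12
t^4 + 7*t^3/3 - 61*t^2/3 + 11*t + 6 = (t - 3)*(t - 1)*(t + 1/3)*(t + 6)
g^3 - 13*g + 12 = (g - 3)*(g - 1)*(g + 4)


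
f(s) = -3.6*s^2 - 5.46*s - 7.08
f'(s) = -7.2*s - 5.46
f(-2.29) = -13.46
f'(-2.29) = 11.03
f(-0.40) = -5.47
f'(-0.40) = -2.58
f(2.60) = -45.61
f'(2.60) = -24.18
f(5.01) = -124.79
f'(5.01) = -41.53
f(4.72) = -113.05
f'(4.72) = -39.44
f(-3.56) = -33.27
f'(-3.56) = 20.17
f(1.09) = -17.31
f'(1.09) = -13.31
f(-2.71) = -18.72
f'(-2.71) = 14.05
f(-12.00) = -459.96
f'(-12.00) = 80.94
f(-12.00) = -459.96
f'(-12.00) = 80.94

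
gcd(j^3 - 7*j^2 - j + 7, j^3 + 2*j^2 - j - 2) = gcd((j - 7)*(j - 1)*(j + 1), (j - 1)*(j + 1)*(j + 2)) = j^2 - 1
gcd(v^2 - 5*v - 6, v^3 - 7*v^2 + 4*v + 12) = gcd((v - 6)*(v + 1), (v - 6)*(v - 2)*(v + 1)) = v^2 - 5*v - 6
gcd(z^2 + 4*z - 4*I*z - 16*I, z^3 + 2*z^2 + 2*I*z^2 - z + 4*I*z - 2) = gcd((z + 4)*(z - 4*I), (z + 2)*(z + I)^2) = 1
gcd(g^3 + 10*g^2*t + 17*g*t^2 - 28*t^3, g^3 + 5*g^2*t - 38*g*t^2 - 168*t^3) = g^2 + 11*g*t + 28*t^2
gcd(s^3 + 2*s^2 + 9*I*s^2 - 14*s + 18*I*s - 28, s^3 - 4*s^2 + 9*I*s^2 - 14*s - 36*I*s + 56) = s^2 + 9*I*s - 14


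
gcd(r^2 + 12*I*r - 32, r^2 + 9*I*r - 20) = r + 4*I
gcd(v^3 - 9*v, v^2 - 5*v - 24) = v + 3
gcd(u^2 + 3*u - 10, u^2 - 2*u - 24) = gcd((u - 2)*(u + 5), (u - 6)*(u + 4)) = 1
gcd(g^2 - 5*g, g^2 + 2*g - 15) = 1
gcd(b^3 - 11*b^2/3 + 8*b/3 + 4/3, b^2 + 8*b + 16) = 1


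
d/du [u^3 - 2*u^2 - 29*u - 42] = 3*u^2 - 4*u - 29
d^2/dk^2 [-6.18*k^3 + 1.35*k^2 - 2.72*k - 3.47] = 2.7 - 37.08*k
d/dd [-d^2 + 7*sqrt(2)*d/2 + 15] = -2*d + 7*sqrt(2)/2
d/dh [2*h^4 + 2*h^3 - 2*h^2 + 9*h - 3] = 8*h^3 + 6*h^2 - 4*h + 9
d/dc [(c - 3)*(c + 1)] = 2*c - 2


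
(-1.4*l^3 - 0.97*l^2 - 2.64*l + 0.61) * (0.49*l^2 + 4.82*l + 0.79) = -0.686*l^5 - 7.2233*l^4 - 7.075*l^3 - 13.1922*l^2 + 0.8546*l + 0.4819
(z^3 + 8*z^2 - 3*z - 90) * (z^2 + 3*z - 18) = z^5 + 11*z^4 + 3*z^3 - 243*z^2 - 216*z + 1620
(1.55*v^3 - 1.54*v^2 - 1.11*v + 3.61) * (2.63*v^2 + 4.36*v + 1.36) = 4.0765*v^5 + 2.7078*v^4 - 7.5257*v^3 + 2.5603*v^2 + 14.23*v + 4.9096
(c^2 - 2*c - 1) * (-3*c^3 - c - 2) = -3*c^5 + 6*c^4 + 2*c^3 + 5*c + 2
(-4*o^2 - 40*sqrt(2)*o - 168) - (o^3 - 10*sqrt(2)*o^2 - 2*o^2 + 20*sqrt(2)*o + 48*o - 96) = -o^3 - 2*o^2 + 10*sqrt(2)*o^2 - 60*sqrt(2)*o - 48*o - 72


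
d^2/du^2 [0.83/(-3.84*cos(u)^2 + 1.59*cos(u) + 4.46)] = (-48.955392*(1 - cos(u)^2)^2 + 15.202944*cos(u)^3 - 83.435667*cos(u)^2 - 24.520026*cos(u) + 81.581862)/(-3.84*cos(u)^2 + 1.59*cos(u) + 4.46)^3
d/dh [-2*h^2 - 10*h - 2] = -4*h - 10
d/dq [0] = 0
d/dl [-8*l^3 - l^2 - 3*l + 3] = -24*l^2 - 2*l - 3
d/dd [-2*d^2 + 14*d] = 14 - 4*d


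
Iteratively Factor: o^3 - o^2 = (o)*(o^2 - o) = o*(o - 1)*(o)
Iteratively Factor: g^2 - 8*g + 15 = (g - 3)*(g - 5)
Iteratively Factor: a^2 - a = (a)*(a - 1)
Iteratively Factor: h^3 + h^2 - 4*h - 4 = (h + 1)*(h^2 - 4) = (h + 1)*(h + 2)*(h - 2)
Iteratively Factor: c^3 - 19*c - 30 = (c + 3)*(c^2 - 3*c - 10) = (c + 2)*(c + 3)*(c - 5)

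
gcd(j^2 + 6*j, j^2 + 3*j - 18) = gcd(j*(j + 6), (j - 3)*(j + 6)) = j + 6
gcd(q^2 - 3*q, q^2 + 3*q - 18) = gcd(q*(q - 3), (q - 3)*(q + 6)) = q - 3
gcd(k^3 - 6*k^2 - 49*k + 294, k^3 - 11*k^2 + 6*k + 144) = k - 6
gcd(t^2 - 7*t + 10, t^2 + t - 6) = t - 2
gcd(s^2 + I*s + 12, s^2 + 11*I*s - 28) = s + 4*I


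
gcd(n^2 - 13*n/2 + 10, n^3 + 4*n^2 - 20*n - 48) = n - 4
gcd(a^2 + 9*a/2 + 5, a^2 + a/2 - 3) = a + 2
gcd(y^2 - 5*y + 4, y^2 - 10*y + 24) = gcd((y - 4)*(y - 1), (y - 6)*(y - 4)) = y - 4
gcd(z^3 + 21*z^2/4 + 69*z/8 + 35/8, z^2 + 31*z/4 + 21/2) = z + 7/4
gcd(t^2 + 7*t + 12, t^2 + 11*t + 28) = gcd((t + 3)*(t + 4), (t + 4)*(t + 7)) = t + 4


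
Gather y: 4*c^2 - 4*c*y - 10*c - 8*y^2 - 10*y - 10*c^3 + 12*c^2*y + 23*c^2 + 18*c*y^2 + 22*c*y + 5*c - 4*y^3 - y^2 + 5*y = -10*c^3 + 27*c^2 - 5*c - 4*y^3 + y^2*(18*c - 9) + y*(12*c^2 + 18*c - 5)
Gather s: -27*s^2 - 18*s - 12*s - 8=-27*s^2 - 30*s - 8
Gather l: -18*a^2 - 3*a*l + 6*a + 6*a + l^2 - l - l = -18*a^2 + 12*a + l^2 + l*(-3*a - 2)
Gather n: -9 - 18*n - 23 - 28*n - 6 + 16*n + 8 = -30*n - 30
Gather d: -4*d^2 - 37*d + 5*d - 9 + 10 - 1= -4*d^2 - 32*d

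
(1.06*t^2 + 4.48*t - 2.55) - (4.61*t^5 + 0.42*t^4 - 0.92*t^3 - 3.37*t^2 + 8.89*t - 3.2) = -4.61*t^5 - 0.42*t^4 + 0.92*t^3 + 4.43*t^2 - 4.41*t + 0.65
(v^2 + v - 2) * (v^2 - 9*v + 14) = v^4 - 8*v^3 + 3*v^2 + 32*v - 28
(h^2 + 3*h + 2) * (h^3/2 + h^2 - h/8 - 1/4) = h^5/2 + 5*h^4/2 + 31*h^3/8 + 11*h^2/8 - h - 1/2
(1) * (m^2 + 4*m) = m^2 + 4*m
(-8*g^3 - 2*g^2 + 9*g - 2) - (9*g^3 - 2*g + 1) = -17*g^3 - 2*g^2 + 11*g - 3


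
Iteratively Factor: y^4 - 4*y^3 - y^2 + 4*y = (y + 1)*(y^3 - 5*y^2 + 4*y) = (y - 1)*(y + 1)*(y^2 - 4*y) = (y - 4)*(y - 1)*(y + 1)*(y)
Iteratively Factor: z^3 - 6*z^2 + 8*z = (z - 2)*(z^2 - 4*z) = (z - 4)*(z - 2)*(z)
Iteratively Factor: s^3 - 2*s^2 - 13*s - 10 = (s + 1)*(s^2 - 3*s - 10) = (s + 1)*(s + 2)*(s - 5)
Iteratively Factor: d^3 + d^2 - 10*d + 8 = (d + 4)*(d^2 - 3*d + 2) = (d - 1)*(d + 4)*(d - 2)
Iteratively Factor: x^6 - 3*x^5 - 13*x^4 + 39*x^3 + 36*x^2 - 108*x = (x - 3)*(x^5 - 13*x^3 + 36*x) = (x - 3)*(x - 2)*(x^4 + 2*x^3 - 9*x^2 - 18*x) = (x - 3)*(x - 2)*(x + 2)*(x^3 - 9*x) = (x - 3)*(x - 2)*(x + 2)*(x + 3)*(x^2 - 3*x) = x*(x - 3)*(x - 2)*(x + 2)*(x + 3)*(x - 3)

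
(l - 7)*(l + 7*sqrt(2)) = l^2 - 7*l + 7*sqrt(2)*l - 49*sqrt(2)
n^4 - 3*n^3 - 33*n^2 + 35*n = n*(n - 7)*(n - 1)*(n + 5)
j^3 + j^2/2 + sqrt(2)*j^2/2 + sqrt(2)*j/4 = j*(j + 1/2)*(j + sqrt(2)/2)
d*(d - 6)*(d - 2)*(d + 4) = d^4 - 4*d^3 - 20*d^2 + 48*d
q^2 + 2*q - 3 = (q - 1)*(q + 3)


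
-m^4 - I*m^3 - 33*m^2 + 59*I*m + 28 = (m - 4*I)*(m + 7*I)*(I*m + 1)^2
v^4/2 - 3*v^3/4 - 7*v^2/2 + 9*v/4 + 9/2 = (v/2 + 1)*(v - 3)*(v - 3/2)*(v + 1)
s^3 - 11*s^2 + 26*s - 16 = (s - 8)*(s - 2)*(s - 1)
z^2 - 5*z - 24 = (z - 8)*(z + 3)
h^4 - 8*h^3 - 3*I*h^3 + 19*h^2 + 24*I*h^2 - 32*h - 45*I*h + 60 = (h - 5)*(h - 3)*(h - 4*I)*(h + I)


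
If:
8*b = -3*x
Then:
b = -3*x/8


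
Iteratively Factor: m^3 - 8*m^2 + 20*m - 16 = (m - 2)*(m^2 - 6*m + 8) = (m - 4)*(m - 2)*(m - 2)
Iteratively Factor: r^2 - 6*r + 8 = (r - 4)*(r - 2)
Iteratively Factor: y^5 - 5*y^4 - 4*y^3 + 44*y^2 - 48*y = (y - 2)*(y^4 - 3*y^3 - 10*y^2 + 24*y) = (y - 4)*(y - 2)*(y^3 + y^2 - 6*y) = y*(y - 4)*(y - 2)*(y^2 + y - 6) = y*(y - 4)*(y - 2)*(y + 3)*(y - 2)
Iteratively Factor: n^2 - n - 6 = (n + 2)*(n - 3)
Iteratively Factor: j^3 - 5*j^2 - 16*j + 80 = (j - 4)*(j^2 - j - 20) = (j - 5)*(j - 4)*(j + 4)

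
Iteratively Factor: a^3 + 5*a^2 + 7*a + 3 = (a + 1)*(a^2 + 4*a + 3) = (a + 1)*(a + 3)*(a + 1)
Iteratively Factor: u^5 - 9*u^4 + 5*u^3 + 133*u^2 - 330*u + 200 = (u + 4)*(u^4 - 13*u^3 + 57*u^2 - 95*u + 50) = (u - 2)*(u + 4)*(u^3 - 11*u^2 + 35*u - 25) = (u - 5)*(u - 2)*(u + 4)*(u^2 - 6*u + 5) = (u - 5)*(u - 2)*(u - 1)*(u + 4)*(u - 5)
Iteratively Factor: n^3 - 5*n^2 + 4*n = (n - 4)*(n^2 - n) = (n - 4)*(n - 1)*(n)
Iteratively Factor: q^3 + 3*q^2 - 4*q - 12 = (q + 2)*(q^2 + q - 6) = (q - 2)*(q + 2)*(q + 3)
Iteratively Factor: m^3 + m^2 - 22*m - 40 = (m - 5)*(m^2 + 6*m + 8) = (m - 5)*(m + 2)*(m + 4)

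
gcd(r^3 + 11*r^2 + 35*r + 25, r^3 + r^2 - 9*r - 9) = r + 1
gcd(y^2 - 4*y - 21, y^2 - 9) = y + 3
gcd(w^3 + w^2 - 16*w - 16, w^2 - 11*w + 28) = w - 4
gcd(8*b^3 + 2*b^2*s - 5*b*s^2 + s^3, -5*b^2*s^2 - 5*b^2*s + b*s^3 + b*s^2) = 1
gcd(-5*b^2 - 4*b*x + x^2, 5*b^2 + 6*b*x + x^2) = b + x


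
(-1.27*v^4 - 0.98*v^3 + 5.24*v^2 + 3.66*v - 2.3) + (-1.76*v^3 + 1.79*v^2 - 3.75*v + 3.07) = -1.27*v^4 - 2.74*v^3 + 7.03*v^2 - 0.0899999999999999*v + 0.77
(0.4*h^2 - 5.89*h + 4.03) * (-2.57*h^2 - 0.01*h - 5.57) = -1.028*h^4 + 15.1333*h^3 - 12.5262*h^2 + 32.767*h - 22.4471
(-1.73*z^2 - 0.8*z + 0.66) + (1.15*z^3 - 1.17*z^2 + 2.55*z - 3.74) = 1.15*z^3 - 2.9*z^2 + 1.75*z - 3.08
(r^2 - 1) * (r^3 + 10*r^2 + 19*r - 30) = r^5 + 10*r^4 + 18*r^3 - 40*r^2 - 19*r + 30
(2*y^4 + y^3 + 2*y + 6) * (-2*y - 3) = -4*y^5 - 8*y^4 - 3*y^3 - 4*y^2 - 18*y - 18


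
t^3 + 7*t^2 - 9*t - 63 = (t - 3)*(t + 3)*(t + 7)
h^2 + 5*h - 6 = (h - 1)*(h + 6)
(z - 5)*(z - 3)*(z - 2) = z^3 - 10*z^2 + 31*z - 30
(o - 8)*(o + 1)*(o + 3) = o^3 - 4*o^2 - 29*o - 24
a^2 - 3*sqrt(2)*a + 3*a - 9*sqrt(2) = (a + 3)*(a - 3*sqrt(2))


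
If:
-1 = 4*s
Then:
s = -1/4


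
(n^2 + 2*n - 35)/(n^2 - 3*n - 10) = (n + 7)/(n + 2)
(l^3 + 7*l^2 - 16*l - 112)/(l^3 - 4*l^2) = 1 + 11/l + 28/l^2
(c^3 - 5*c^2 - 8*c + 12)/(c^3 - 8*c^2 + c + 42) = (c^2 - 7*c + 6)/(c^2 - 10*c + 21)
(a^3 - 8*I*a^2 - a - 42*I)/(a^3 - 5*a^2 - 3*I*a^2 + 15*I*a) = (a^2 - 5*I*a + 14)/(a*(a - 5))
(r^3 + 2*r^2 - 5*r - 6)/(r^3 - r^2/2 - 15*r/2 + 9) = 2*(r + 1)/(2*r - 3)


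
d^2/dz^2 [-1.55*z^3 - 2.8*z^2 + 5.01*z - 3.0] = -9.3*z - 5.6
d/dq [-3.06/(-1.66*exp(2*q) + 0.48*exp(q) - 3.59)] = (1.4688 - 10.1592*exp(q))*exp(q)/(1.66*exp(2*q) - 0.48*exp(q) + 3.59)^2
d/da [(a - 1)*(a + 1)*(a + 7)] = 3*a^2 + 14*a - 1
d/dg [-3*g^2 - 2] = -6*g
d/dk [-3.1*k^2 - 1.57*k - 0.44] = -6.2*k - 1.57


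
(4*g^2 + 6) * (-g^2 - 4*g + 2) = -4*g^4 - 16*g^3 + 2*g^2 - 24*g + 12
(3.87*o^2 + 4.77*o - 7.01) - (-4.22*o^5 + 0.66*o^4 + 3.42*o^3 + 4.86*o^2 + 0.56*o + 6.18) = 4.22*o^5 - 0.66*o^4 - 3.42*o^3 - 0.99*o^2 + 4.21*o - 13.19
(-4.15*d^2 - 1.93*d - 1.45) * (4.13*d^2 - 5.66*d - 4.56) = -17.1395*d^4 + 15.5181*d^3 + 23.8593*d^2 + 17.0078*d + 6.612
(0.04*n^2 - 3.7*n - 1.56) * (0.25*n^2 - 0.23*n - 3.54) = 0.01*n^4 - 0.9342*n^3 + 0.3194*n^2 + 13.4568*n + 5.5224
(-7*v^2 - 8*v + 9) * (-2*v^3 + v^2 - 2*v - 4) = 14*v^5 + 9*v^4 - 12*v^3 + 53*v^2 + 14*v - 36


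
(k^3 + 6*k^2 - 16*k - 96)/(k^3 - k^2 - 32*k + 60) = (k^2 - 16)/(k^2 - 7*k + 10)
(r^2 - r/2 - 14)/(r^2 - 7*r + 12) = (r + 7/2)/(r - 3)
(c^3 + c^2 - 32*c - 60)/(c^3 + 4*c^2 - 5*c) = (c^2 - 4*c - 12)/(c*(c - 1))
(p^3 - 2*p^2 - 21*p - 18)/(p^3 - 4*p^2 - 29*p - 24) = (p - 6)/(p - 8)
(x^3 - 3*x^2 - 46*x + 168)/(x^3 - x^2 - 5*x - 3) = (-x^3 + 3*x^2 + 46*x - 168)/(-x^3 + x^2 + 5*x + 3)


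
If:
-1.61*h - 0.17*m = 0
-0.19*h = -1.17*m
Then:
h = 0.00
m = 0.00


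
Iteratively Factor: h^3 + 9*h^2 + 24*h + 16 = (h + 4)*(h^2 + 5*h + 4) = (h + 4)^2*(h + 1)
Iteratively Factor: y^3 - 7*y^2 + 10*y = (y)*(y^2 - 7*y + 10) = y*(y - 2)*(y - 5)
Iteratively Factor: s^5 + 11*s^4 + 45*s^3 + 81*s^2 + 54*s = (s)*(s^4 + 11*s^3 + 45*s^2 + 81*s + 54) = s*(s + 2)*(s^3 + 9*s^2 + 27*s + 27) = s*(s + 2)*(s + 3)*(s^2 + 6*s + 9) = s*(s + 2)*(s + 3)^2*(s + 3)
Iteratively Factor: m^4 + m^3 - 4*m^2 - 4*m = (m)*(m^3 + m^2 - 4*m - 4) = m*(m + 2)*(m^2 - m - 2) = m*(m + 1)*(m + 2)*(m - 2)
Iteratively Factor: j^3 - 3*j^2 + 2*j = (j)*(j^2 - 3*j + 2) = j*(j - 1)*(j - 2)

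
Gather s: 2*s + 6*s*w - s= s*(6*w + 1)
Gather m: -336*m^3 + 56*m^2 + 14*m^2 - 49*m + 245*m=-336*m^3 + 70*m^2 + 196*m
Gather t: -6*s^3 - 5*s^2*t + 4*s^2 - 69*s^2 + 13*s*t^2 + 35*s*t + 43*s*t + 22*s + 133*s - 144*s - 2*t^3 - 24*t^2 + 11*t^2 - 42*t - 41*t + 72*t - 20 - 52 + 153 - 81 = -6*s^3 - 65*s^2 + 11*s - 2*t^3 + t^2*(13*s - 13) + t*(-5*s^2 + 78*s - 11)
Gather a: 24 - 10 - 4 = 10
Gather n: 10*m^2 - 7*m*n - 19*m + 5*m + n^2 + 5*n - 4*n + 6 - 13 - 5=10*m^2 - 14*m + n^2 + n*(1 - 7*m) - 12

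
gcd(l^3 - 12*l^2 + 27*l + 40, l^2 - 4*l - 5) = l^2 - 4*l - 5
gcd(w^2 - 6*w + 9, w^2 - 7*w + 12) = w - 3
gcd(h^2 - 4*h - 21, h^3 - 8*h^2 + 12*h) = 1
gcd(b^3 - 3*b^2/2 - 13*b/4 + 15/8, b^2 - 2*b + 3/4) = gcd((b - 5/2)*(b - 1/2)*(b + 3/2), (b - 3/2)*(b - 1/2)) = b - 1/2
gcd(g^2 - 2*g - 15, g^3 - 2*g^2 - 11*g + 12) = g + 3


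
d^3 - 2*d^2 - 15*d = d*(d - 5)*(d + 3)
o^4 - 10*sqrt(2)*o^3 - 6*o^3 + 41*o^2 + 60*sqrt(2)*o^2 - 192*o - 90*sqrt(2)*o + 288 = (o - 3)^2*(o - 8*sqrt(2))*(o - 2*sqrt(2))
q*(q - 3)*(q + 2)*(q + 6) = q^4 + 5*q^3 - 12*q^2 - 36*q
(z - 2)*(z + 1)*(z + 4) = z^3 + 3*z^2 - 6*z - 8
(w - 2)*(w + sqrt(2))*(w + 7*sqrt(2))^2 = w^4 - 2*w^3 + 15*sqrt(2)*w^3 - 30*sqrt(2)*w^2 + 126*w^2 - 252*w + 98*sqrt(2)*w - 196*sqrt(2)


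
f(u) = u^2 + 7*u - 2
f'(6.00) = 19.00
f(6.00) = 76.00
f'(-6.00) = -5.00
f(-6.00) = -8.00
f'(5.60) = 18.20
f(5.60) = 68.56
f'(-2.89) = 1.22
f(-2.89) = -13.88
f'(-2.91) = 1.18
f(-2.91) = -13.90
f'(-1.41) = 4.18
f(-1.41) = -9.88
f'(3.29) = 13.58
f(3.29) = 31.85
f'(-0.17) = 6.66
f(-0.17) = -3.16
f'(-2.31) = 2.38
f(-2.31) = -12.83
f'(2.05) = 11.10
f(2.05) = 16.55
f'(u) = 2*u + 7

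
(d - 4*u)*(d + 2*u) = d^2 - 2*d*u - 8*u^2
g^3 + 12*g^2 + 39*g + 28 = (g + 1)*(g + 4)*(g + 7)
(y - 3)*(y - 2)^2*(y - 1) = y^4 - 8*y^3 + 23*y^2 - 28*y + 12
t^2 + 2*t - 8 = (t - 2)*(t + 4)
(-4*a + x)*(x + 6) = -4*a*x - 24*a + x^2 + 6*x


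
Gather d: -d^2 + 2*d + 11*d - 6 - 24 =-d^2 + 13*d - 30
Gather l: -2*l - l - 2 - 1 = -3*l - 3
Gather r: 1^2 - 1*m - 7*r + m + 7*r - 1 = 0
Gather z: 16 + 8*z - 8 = 8*z + 8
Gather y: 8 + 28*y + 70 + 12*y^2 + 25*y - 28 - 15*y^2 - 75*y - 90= -3*y^2 - 22*y - 40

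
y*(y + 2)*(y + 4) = y^3 + 6*y^2 + 8*y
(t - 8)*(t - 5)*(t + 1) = t^3 - 12*t^2 + 27*t + 40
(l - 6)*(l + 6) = l^2 - 36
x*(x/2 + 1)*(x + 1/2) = x^3/2 + 5*x^2/4 + x/2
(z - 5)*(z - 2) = z^2 - 7*z + 10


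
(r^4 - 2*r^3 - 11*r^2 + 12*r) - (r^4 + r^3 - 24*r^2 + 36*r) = -3*r^3 + 13*r^2 - 24*r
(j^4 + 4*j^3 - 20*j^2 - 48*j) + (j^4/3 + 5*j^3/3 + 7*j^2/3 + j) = 4*j^4/3 + 17*j^3/3 - 53*j^2/3 - 47*j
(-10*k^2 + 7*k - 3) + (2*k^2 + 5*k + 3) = -8*k^2 + 12*k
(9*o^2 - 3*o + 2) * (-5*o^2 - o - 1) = -45*o^4 + 6*o^3 - 16*o^2 + o - 2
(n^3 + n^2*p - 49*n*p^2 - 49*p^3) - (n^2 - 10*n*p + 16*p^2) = n^3 + n^2*p - n^2 - 49*n*p^2 + 10*n*p - 49*p^3 - 16*p^2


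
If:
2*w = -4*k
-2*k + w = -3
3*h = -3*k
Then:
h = -3/4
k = 3/4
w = -3/2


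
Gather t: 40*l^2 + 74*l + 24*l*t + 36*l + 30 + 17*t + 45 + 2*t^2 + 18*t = 40*l^2 + 110*l + 2*t^2 + t*(24*l + 35) + 75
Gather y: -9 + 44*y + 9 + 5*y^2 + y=5*y^2 + 45*y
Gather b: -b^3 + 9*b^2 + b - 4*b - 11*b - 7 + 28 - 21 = -b^3 + 9*b^2 - 14*b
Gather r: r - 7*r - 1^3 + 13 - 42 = -6*r - 30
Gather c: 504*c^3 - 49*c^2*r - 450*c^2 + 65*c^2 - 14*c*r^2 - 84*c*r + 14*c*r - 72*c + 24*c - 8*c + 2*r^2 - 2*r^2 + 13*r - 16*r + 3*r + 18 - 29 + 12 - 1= 504*c^3 + c^2*(-49*r - 385) + c*(-14*r^2 - 70*r - 56)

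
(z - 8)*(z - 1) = z^2 - 9*z + 8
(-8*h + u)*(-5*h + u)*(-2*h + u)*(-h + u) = 80*h^4 - 146*h^3*u + 81*h^2*u^2 - 16*h*u^3 + u^4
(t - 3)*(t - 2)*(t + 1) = t^3 - 4*t^2 + t + 6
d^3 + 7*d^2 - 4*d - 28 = (d - 2)*(d + 2)*(d + 7)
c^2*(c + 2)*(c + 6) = c^4 + 8*c^3 + 12*c^2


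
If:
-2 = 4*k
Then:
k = -1/2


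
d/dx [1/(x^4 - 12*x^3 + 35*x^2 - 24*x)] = 2*(-2*x^3 + 18*x^2 - 35*x + 12)/(x^2*(x^3 - 12*x^2 + 35*x - 24)^2)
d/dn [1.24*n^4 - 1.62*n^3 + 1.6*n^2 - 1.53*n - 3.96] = 4.96*n^3 - 4.86*n^2 + 3.2*n - 1.53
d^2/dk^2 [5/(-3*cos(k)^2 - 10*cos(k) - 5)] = 5*(72*sin(k)^4 - 116*sin(k)^2 - 325*cos(k) + 45*cos(3*k) - 296)/(2*(-3*sin(k)^2 + 10*cos(k) + 8)^3)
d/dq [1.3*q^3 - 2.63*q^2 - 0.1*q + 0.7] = 3.9*q^2 - 5.26*q - 0.1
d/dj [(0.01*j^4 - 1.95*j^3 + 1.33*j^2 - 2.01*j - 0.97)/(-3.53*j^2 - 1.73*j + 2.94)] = (-0.0706*j^5 + 6.8316*j^4 + 6.8646*j^3 - 26.5952*j^2 + 0.972200000000001*j - 7.5875)/(12.4609*j^4 + 12.2138*j^3 - 17.7635*j^2 - 10.1724*j + 8.6436)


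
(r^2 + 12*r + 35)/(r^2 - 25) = (r + 7)/(r - 5)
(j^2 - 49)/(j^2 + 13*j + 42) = (j - 7)/(j + 6)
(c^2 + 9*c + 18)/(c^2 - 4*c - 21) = (c + 6)/(c - 7)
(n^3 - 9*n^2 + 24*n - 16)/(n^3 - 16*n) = (n^2 - 5*n + 4)/(n*(n + 4))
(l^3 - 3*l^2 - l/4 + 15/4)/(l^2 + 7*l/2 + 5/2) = (4*l^2 - 16*l + 15)/(2*(2*l + 5))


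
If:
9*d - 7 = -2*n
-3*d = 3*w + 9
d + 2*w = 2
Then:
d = -8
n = 79/2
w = 5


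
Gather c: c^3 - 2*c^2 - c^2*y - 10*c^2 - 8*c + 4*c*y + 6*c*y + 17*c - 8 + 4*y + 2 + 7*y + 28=c^3 + c^2*(-y - 12) + c*(10*y + 9) + 11*y + 22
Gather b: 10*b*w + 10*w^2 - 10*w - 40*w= 10*b*w + 10*w^2 - 50*w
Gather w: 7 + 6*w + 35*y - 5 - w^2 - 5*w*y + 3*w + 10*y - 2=-w^2 + w*(9 - 5*y) + 45*y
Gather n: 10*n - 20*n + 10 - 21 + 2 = -10*n - 9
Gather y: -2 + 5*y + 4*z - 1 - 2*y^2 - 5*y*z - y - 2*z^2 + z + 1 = -2*y^2 + y*(4 - 5*z) - 2*z^2 + 5*z - 2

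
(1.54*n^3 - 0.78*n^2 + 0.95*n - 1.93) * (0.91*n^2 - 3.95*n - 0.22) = 1.4014*n^5 - 6.7928*n^4 + 3.6067*n^3 - 5.3372*n^2 + 7.4145*n + 0.4246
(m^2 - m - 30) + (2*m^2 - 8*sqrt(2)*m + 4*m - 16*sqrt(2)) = 3*m^2 - 8*sqrt(2)*m + 3*m - 30 - 16*sqrt(2)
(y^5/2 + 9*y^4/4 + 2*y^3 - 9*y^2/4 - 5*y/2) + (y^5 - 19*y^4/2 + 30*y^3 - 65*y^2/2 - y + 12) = 3*y^5/2 - 29*y^4/4 + 32*y^3 - 139*y^2/4 - 7*y/2 + 12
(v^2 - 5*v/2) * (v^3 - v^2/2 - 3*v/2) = v^5 - 3*v^4 - v^3/4 + 15*v^2/4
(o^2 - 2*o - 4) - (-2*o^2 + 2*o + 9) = 3*o^2 - 4*o - 13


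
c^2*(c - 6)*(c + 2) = c^4 - 4*c^3 - 12*c^2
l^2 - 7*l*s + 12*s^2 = (l - 4*s)*(l - 3*s)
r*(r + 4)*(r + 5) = r^3 + 9*r^2 + 20*r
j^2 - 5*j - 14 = (j - 7)*(j + 2)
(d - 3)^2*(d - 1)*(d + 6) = d^4 - d^3 - 27*d^2 + 81*d - 54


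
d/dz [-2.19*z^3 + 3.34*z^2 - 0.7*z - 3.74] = -6.57*z^2 + 6.68*z - 0.7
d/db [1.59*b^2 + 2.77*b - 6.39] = 3.18*b + 2.77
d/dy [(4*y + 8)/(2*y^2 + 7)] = 4*(2*y^2 - 4*y*(y + 2) + 7)/(2*y^2 + 7)^2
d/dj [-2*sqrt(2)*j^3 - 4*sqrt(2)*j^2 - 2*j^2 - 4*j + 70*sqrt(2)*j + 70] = -6*sqrt(2)*j^2 - 8*sqrt(2)*j - 4*j - 4 + 70*sqrt(2)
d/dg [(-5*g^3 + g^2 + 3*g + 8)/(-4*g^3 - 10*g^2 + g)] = (54*g^4 + 14*g^3 + 127*g^2 + 160*g - 8)/(g^2*(16*g^4 + 80*g^3 + 92*g^2 - 20*g + 1))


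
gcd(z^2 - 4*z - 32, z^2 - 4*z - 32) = z^2 - 4*z - 32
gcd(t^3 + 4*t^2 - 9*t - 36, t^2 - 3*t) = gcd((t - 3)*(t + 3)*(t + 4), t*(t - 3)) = t - 3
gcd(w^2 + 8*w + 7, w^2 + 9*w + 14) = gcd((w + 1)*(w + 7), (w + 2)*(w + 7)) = w + 7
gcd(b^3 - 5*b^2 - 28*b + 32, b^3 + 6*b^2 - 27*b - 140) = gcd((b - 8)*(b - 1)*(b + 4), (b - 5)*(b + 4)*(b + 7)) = b + 4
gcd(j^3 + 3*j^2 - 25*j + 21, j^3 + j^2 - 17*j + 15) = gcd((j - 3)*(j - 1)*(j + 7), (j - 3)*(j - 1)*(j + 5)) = j^2 - 4*j + 3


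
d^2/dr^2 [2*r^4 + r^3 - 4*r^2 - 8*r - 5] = 24*r^2 + 6*r - 8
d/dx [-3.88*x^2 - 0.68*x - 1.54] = -7.76*x - 0.68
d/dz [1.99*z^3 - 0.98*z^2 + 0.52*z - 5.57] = 5.97*z^2 - 1.96*z + 0.52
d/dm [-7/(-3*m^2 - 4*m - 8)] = 14*(-3*m - 2)/(3*m^2 + 4*m + 8)^2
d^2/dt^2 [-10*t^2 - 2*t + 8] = -20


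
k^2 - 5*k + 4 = (k - 4)*(k - 1)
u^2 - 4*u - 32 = (u - 8)*(u + 4)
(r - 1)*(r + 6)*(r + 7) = r^3 + 12*r^2 + 29*r - 42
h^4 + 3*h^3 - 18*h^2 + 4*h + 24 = (h - 2)^2*(h + 1)*(h + 6)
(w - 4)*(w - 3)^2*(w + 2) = w^4 - 8*w^3 + 13*w^2 + 30*w - 72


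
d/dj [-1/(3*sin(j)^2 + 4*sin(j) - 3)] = 2*(3*sin(j) + 2)*cos(j)/(4*sin(j) - 3*cos(j)^2)^2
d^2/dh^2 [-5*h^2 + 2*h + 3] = -10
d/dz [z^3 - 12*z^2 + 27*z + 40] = 3*z^2 - 24*z + 27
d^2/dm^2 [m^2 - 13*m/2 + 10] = 2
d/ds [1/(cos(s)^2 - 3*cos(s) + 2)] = (2*cos(s) - 3)*sin(s)/(cos(s)^2 - 3*cos(s) + 2)^2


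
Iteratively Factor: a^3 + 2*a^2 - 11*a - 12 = (a + 4)*(a^2 - 2*a - 3) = (a + 1)*(a + 4)*(a - 3)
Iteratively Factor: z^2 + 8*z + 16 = (z + 4)*(z + 4)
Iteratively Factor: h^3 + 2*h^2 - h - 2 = (h - 1)*(h^2 + 3*h + 2) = (h - 1)*(h + 1)*(h + 2)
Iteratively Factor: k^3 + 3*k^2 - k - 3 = (k + 1)*(k^2 + 2*k - 3) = (k - 1)*(k + 1)*(k + 3)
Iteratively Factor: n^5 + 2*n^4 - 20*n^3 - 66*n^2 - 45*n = (n + 3)*(n^4 - n^3 - 17*n^2 - 15*n) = (n + 3)^2*(n^3 - 4*n^2 - 5*n) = n*(n + 3)^2*(n^2 - 4*n - 5) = n*(n + 1)*(n + 3)^2*(n - 5)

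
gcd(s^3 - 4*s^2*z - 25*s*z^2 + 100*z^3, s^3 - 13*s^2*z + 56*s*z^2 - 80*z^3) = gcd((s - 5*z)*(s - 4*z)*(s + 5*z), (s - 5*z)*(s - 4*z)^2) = s^2 - 9*s*z + 20*z^2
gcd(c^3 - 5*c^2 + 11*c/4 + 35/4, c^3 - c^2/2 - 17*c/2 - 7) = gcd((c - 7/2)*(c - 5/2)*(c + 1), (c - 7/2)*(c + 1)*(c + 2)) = c^2 - 5*c/2 - 7/2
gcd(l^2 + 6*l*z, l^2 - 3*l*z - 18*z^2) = 1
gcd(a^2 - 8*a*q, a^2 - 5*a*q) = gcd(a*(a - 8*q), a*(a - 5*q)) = a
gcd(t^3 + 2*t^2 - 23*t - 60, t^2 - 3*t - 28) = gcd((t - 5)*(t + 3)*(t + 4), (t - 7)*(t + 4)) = t + 4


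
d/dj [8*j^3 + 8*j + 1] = 24*j^2 + 8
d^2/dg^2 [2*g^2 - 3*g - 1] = 4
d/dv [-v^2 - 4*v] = -2*v - 4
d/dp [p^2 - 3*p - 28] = 2*p - 3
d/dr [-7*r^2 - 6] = -14*r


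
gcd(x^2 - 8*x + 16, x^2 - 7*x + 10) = 1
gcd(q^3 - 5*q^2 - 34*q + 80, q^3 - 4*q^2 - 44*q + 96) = q^2 - 10*q + 16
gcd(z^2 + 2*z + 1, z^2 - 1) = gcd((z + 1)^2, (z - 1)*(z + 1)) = z + 1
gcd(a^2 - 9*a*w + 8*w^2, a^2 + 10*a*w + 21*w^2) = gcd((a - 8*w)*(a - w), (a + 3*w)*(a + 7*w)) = 1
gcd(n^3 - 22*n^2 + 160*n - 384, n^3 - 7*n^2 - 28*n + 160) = n - 8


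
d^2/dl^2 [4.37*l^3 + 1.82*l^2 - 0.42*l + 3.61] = 26.22*l + 3.64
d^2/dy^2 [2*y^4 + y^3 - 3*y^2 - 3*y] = 24*y^2 + 6*y - 6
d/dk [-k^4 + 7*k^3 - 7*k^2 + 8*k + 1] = -4*k^3 + 21*k^2 - 14*k + 8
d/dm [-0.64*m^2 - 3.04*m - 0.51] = -1.28*m - 3.04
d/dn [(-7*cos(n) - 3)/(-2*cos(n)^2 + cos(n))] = (14*sin(n) - 3*sin(n)/cos(n)^2 + 12*tan(n))/(2*cos(n) - 1)^2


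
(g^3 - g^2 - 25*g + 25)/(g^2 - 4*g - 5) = (g^2 + 4*g - 5)/(g + 1)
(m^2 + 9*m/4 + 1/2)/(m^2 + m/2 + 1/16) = 4*(m + 2)/(4*m + 1)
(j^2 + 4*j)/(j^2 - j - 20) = j/(j - 5)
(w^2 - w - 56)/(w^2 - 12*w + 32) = (w + 7)/(w - 4)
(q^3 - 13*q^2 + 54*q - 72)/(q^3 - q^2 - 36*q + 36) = (q^2 - 7*q + 12)/(q^2 + 5*q - 6)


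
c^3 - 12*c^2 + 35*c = c*(c - 7)*(c - 5)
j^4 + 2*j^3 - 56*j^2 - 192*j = j*(j - 8)*(j + 4)*(j + 6)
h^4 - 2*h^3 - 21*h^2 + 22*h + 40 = (h - 5)*(h - 2)*(h + 1)*(h + 4)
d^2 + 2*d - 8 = (d - 2)*(d + 4)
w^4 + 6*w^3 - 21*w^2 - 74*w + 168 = (w - 3)*(w - 2)*(w + 4)*(w + 7)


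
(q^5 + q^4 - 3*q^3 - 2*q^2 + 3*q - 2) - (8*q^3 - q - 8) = q^5 + q^4 - 11*q^3 - 2*q^2 + 4*q + 6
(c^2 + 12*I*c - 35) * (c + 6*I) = c^3 + 18*I*c^2 - 107*c - 210*I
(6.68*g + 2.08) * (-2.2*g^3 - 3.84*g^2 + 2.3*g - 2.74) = -14.696*g^4 - 30.2272*g^3 + 7.3768*g^2 - 13.5192*g - 5.6992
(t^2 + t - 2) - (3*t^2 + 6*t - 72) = -2*t^2 - 5*t + 70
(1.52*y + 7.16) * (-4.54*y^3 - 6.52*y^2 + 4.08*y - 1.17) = -6.9008*y^4 - 42.4168*y^3 - 40.4816*y^2 + 27.4344*y - 8.3772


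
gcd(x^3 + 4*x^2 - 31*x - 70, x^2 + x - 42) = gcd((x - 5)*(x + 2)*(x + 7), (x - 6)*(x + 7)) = x + 7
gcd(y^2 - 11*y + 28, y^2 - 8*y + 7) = y - 7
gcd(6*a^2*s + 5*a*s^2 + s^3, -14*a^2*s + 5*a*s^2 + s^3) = s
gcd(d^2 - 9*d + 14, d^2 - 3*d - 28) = d - 7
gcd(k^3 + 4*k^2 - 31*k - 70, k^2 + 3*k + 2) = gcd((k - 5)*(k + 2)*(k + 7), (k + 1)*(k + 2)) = k + 2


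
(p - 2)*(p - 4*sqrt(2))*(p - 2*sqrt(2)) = p^3 - 6*sqrt(2)*p^2 - 2*p^2 + 16*p + 12*sqrt(2)*p - 32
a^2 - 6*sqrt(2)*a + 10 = (a - 5*sqrt(2))*(a - sqrt(2))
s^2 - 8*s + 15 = (s - 5)*(s - 3)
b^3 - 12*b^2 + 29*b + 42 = (b - 7)*(b - 6)*(b + 1)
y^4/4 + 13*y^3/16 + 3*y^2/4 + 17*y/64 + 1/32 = (y/4 + 1/2)*(y + 1/4)*(y + 1/2)^2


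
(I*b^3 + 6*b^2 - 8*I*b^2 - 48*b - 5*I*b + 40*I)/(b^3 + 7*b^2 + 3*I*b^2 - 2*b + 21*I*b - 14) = (I*b^3 + b^2*(6 - 8*I) + b*(-48 - 5*I) + 40*I)/(b^3 + b^2*(7 + 3*I) + b*(-2 + 21*I) - 14)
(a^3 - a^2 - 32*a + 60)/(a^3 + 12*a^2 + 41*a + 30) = (a^2 - 7*a + 10)/(a^2 + 6*a + 5)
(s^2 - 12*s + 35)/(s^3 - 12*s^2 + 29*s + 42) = (s - 5)/(s^2 - 5*s - 6)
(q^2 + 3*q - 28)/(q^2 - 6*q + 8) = (q + 7)/(q - 2)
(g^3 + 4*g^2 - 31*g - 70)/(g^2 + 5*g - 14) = (g^2 - 3*g - 10)/(g - 2)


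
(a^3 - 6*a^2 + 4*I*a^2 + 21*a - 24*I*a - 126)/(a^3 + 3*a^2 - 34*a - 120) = (a^2 + 4*I*a + 21)/(a^2 + 9*a + 20)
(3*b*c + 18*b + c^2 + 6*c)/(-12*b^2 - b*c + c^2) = (-c - 6)/(4*b - c)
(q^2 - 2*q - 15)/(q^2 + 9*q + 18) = (q - 5)/(q + 6)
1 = 1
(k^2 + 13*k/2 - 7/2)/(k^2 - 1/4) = 2*(k + 7)/(2*k + 1)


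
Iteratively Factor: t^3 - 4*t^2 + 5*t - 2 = (t - 2)*(t^2 - 2*t + 1) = (t - 2)*(t - 1)*(t - 1)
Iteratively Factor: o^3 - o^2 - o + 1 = (o - 1)*(o^2 - 1) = (o - 1)*(o + 1)*(o - 1)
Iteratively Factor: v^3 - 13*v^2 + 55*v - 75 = (v - 3)*(v^2 - 10*v + 25) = (v - 5)*(v - 3)*(v - 5)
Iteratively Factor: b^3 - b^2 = (b)*(b^2 - b) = b*(b - 1)*(b)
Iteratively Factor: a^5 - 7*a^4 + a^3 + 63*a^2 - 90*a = (a)*(a^4 - 7*a^3 + a^2 + 63*a - 90) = a*(a + 3)*(a^3 - 10*a^2 + 31*a - 30) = a*(a - 5)*(a + 3)*(a^2 - 5*a + 6) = a*(a - 5)*(a - 2)*(a + 3)*(a - 3)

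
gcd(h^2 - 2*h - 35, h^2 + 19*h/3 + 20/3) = h + 5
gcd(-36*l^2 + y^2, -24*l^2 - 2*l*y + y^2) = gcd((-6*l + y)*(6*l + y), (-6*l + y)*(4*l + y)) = -6*l + y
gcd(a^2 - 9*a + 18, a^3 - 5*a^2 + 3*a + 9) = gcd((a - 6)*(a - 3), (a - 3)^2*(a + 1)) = a - 3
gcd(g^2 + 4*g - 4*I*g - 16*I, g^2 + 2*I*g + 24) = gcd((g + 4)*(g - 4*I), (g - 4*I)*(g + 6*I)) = g - 4*I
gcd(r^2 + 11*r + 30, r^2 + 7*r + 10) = r + 5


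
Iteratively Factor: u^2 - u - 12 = (u + 3)*(u - 4)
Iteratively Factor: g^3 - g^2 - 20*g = (g)*(g^2 - g - 20) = g*(g + 4)*(g - 5)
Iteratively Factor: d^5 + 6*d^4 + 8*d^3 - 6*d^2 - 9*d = (d + 1)*(d^4 + 5*d^3 + 3*d^2 - 9*d) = (d + 1)*(d + 3)*(d^3 + 2*d^2 - 3*d) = d*(d + 1)*(d + 3)*(d^2 + 2*d - 3) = d*(d + 1)*(d + 3)^2*(d - 1)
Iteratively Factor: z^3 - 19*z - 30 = (z + 3)*(z^2 - 3*z - 10) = (z + 2)*(z + 3)*(z - 5)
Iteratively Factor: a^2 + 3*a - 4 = (a + 4)*(a - 1)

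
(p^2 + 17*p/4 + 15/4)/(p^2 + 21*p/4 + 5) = (p + 3)/(p + 4)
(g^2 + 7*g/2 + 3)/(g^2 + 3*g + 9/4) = 2*(g + 2)/(2*g + 3)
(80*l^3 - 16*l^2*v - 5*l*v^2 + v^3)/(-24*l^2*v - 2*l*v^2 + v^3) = (20*l^2 - 9*l*v + v^2)/(v*(-6*l + v))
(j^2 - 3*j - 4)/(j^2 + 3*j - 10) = (j^2 - 3*j - 4)/(j^2 + 3*j - 10)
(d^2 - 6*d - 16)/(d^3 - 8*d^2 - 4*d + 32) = 1/(d - 2)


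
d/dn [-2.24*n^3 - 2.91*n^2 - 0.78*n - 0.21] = -6.72*n^2 - 5.82*n - 0.78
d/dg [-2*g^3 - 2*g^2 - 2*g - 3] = -6*g^2 - 4*g - 2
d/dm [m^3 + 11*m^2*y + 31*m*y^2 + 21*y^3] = 3*m^2 + 22*m*y + 31*y^2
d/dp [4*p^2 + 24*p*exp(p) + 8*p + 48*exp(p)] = 24*p*exp(p) + 8*p + 72*exp(p) + 8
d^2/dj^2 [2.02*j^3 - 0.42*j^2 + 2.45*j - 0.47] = 12.12*j - 0.84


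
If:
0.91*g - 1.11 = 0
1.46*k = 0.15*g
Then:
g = 1.22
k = 0.13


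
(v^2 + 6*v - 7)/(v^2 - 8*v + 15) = (v^2 + 6*v - 7)/(v^2 - 8*v + 15)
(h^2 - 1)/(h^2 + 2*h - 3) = (h + 1)/(h + 3)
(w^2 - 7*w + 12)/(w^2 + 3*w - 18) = (w - 4)/(w + 6)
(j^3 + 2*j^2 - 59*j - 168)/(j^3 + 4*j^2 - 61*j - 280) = (j + 3)/(j + 5)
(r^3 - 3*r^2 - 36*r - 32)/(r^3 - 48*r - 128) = (r + 1)/(r + 4)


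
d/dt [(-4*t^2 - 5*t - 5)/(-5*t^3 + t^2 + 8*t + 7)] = (-20*t^4 - 50*t^3 - 102*t^2 - 46*t + 5)/(25*t^6 - 10*t^5 - 79*t^4 - 54*t^3 + 78*t^2 + 112*t + 49)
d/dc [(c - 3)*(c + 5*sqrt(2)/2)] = 2*c - 3 + 5*sqrt(2)/2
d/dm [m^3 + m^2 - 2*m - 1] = 3*m^2 + 2*m - 2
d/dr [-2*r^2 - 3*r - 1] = -4*r - 3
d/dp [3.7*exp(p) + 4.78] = 3.7*exp(p)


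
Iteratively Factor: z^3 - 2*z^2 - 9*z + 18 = (z - 3)*(z^2 + z - 6) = (z - 3)*(z + 3)*(z - 2)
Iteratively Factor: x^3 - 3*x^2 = (x)*(x^2 - 3*x) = x^2*(x - 3)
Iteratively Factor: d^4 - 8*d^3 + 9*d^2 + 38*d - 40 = (d - 4)*(d^3 - 4*d^2 - 7*d + 10) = (d - 4)*(d - 1)*(d^2 - 3*d - 10) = (d - 4)*(d - 1)*(d + 2)*(d - 5)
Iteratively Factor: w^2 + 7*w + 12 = (w + 4)*(w + 3)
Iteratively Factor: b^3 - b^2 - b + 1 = (b + 1)*(b^2 - 2*b + 1) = (b - 1)*(b + 1)*(b - 1)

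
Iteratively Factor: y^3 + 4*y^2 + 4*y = (y)*(y^2 + 4*y + 4) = y*(y + 2)*(y + 2)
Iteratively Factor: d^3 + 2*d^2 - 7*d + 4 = (d - 1)*(d^2 + 3*d - 4) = (d - 1)^2*(d + 4)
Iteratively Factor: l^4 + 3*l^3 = (l)*(l^3 + 3*l^2) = l*(l + 3)*(l^2) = l^2*(l + 3)*(l)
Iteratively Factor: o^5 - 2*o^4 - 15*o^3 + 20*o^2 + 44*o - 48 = (o - 1)*(o^4 - o^3 - 16*o^2 + 4*o + 48) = (o - 2)*(o - 1)*(o^3 + o^2 - 14*o - 24) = (o - 2)*(o - 1)*(o + 3)*(o^2 - 2*o - 8) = (o - 2)*(o - 1)*(o + 2)*(o + 3)*(o - 4)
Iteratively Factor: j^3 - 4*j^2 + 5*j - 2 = (j - 1)*(j^2 - 3*j + 2) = (j - 2)*(j - 1)*(j - 1)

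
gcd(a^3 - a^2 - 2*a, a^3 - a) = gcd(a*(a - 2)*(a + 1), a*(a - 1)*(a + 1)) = a^2 + a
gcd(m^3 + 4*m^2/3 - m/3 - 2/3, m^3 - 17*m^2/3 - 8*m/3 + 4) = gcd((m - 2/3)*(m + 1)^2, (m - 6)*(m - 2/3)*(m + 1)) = m^2 + m/3 - 2/3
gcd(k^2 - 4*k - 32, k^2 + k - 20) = 1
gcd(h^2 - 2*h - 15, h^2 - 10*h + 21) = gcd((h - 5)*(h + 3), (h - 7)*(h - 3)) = 1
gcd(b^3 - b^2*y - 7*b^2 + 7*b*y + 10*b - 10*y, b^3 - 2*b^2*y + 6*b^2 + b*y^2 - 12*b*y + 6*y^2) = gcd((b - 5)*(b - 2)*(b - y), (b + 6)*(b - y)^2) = -b + y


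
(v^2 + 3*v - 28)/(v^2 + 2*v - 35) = (v - 4)/(v - 5)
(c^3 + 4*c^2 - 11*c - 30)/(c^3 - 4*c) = (c^2 + 2*c - 15)/(c*(c - 2))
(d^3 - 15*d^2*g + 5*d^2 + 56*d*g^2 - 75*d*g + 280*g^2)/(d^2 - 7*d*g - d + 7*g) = (d^2 - 8*d*g + 5*d - 40*g)/(d - 1)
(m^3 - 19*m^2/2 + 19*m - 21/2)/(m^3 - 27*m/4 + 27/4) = 2*(m^2 - 8*m + 7)/(2*m^2 + 3*m - 9)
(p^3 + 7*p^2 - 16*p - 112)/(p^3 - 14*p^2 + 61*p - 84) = (p^2 + 11*p + 28)/(p^2 - 10*p + 21)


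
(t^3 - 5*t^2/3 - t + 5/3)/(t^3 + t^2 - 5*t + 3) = (3*t^2 - 2*t - 5)/(3*(t^2 + 2*t - 3))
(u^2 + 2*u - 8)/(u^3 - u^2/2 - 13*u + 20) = 2/(2*u - 5)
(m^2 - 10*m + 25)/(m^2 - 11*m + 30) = (m - 5)/(m - 6)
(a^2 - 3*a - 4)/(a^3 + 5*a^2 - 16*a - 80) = (a + 1)/(a^2 + 9*a + 20)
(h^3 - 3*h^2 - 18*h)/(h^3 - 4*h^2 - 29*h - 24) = h*(h - 6)/(h^2 - 7*h - 8)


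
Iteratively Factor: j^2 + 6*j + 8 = (j + 4)*(j + 2)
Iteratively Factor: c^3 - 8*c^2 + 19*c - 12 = (c - 4)*(c^2 - 4*c + 3) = (c - 4)*(c - 3)*(c - 1)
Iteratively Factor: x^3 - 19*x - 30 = (x + 3)*(x^2 - 3*x - 10) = (x + 2)*(x + 3)*(x - 5)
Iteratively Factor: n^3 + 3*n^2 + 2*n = (n)*(n^2 + 3*n + 2) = n*(n + 2)*(n + 1)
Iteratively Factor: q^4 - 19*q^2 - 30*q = (q)*(q^3 - 19*q - 30) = q*(q + 3)*(q^2 - 3*q - 10) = q*(q - 5)*(q + 3)*(q + 2)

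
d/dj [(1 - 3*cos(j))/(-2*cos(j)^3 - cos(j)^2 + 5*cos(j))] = (12*cos(j)^3 - 3*cos(j)^2 - 2*cos(j) + 5)*sin(j)/((cos(j) + cos(2*j) - 4)^2*cos(j)^2)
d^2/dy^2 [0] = 0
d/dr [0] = 0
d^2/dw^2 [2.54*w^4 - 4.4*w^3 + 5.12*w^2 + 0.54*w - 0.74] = 30.48*w^2 - 26.4*w + 10.24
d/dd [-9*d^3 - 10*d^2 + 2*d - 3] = -27*d^2 - 20*d + 2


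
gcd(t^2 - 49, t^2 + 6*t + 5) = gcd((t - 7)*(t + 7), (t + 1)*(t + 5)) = 1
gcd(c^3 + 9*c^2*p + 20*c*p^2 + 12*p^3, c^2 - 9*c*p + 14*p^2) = 1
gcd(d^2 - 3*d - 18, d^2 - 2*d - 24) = d - 6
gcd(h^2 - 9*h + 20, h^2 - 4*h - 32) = 1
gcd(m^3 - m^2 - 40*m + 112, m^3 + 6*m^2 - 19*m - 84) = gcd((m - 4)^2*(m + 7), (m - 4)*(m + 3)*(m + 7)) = m^2 + 3*m - 28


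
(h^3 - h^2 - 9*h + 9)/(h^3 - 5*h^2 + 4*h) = (h^2 - 9)/(h*(h - 4))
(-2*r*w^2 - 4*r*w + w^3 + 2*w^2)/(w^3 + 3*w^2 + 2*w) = (-2*r + w)/(w + 1)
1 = 1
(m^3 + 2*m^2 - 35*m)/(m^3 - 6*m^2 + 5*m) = (m + 7)/(m - 1)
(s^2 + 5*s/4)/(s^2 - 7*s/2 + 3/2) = s*(4*s + 5)/(2*(2*s^2 - 7*s + 3))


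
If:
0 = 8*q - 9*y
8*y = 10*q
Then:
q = 0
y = 0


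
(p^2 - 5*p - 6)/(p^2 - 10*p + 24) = (p + 1)/(p - 4)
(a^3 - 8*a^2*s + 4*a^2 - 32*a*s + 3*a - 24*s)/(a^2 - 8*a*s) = a + 4 + 3/a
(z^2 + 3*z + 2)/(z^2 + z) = (z + 2)/z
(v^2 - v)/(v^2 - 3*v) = (v - 1)/(v - 3)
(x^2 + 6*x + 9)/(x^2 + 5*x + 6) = (x + 3)/(x + 2)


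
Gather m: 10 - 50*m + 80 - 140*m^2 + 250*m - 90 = -140*m^2 + 200*m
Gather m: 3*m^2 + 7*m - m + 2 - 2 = 3*m^2 + 6*m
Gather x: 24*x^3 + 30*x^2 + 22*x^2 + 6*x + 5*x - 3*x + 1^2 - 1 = 24*x^3 + 52*x^2 + 8*x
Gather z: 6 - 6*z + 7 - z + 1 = 14 - 7*z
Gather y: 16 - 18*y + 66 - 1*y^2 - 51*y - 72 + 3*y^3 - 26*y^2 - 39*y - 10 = 3*y^3 - 27*y^2 - 108*y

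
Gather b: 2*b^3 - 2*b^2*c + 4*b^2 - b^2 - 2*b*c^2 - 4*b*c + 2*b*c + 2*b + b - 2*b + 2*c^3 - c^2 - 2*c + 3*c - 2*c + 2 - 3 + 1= 2*b^3 + b^2*(3 - 2*c) + b*(-2*c^2 - 2*c + 1) + 2*c^3 - c^2 - c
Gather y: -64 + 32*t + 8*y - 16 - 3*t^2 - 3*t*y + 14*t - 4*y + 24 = -3*t^2 + 46*t + y*(4 - 3*t) - 56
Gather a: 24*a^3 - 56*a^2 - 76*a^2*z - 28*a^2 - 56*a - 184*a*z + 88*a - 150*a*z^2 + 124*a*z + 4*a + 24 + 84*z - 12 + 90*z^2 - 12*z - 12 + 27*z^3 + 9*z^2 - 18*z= 24*a^3 + a^2*(-76*z - 84) + a*(-150*z^2 - 60*z + 36) + 27*z^3 + 99*z^2 + 54*z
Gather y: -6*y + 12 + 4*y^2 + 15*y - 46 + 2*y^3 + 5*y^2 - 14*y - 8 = 2*y^3 + 9*y^2 - 5*y - 42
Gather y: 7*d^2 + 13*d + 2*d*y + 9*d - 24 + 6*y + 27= 7*d^2 + 22*d + y*(2*d + 6) + 3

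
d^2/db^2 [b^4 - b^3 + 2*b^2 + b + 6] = 12*b^2 - 6*b + 4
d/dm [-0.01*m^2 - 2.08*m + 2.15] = -0.02*m - 2.08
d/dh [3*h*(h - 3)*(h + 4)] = 9*h^2 + 6*h - 36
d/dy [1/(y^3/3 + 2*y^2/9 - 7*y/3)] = 9*(-9*y^2 - 4*y + 21)/(y^2*(3*y^2 + 2*y - 21)^2)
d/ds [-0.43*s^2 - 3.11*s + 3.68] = -0.86*s - 3.11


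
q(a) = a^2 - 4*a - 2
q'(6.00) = 8.00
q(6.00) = 10.00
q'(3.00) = 2.00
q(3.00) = -5.00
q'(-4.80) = -13.60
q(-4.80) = 40.24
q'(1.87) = -0.26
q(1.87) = -5.98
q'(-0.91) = -5.82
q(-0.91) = 2.47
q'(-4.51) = -13.02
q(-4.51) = 36.38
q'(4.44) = 4.88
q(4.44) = -0.05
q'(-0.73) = -5.46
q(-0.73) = 1.45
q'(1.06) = -1.88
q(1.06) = -5.12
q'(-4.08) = -12.16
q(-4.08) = 30.97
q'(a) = 2*a - 4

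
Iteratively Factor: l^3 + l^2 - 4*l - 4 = (l - 2)*(l^2 + 3*l + 2) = (l - 2)*(l + 2)*(l + 1)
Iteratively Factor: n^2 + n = (n + 1)*(n)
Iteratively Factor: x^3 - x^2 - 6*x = (x)*(x^2 - x - 6) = x*(x - 3)*(x + 2)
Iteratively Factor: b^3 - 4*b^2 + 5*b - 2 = (b - 1)*(b^2 - 3*b + 2) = (b - 2)*(b - 1)*(b - 1)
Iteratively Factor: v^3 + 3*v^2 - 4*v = (v - 1)*(v^2 + 4*v) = v*(v - 1)*(v + 4)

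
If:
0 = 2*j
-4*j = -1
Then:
No Solution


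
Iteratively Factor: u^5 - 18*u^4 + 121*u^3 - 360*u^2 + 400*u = (u - 5)*(u^4 - 13*u^3 + 56*u^2 - 80*u) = (u - 5)*(u - 4)*(u^3 - 9*u^2 + 20*u) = u*(u - 5)*(u - 4)*(u^2 - 9*u + 20) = u*(u - 5)^2*(u - 4)*(u - 4)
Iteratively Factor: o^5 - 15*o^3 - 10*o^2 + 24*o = (o)*(o^4 - 15*o^2 - 10*o + 24) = o*(o + 3)*(o^3 - 3*o^2 - 6*o + 8) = o*(o - 4)*(o + 3)*(o^2 + o - 2) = o*(o - 4)*(o - 1)*(o + 3)*(o + 2)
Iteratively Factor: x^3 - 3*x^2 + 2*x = (x)*(x^2 - 3*x + 2) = x*(x - 1)*(x - 2)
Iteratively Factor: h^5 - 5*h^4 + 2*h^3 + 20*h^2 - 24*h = (h + 2)*(h^4 - 7*h^3 + 16*h^2 - 12*h) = (h - 3)*(h + 2)*(h^3 - 4*h^2 + 4*h) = (h - 3)*(h - 2)*(h + 2)*(h^2 - 2*h) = h*(h - 3)*(h - 2)*(h + 2)*(h - 2)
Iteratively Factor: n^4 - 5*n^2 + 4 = (n + 2)*(n^3 - 2*n^2 - n + 2) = (n + 1)*(n + 2)*(n^2 - 3*n + 2) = (n - 2)*(n + 1)*(n + 2)*(n - 1)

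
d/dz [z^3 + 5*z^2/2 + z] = 3*z^2 + 5*z + 1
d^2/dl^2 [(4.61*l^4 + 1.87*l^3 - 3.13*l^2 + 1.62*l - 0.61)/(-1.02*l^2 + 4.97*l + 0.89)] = (-9.59248800000001*l^6 + 140.219604*l^5 - 658.117146*l^4 - 393.675598*l^3 - 72.59205*l^2 - 36.265182*l + 50.532652)/(1.061208*l^6 - 15.512364*l^5 + 72.806886*l^4 - 95.692877*l^3 - 63.527577*l^2 - 11.810211*l - 0.704969)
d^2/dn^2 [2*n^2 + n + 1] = 4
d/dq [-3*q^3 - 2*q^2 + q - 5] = -9*q^2 - 4*q + 1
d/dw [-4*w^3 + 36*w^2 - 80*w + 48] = -12*w^2 + 72*w - 80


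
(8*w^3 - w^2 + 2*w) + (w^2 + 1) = 8*w^3 + 2*w + 1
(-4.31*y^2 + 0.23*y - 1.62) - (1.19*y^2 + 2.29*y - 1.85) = -5.5*y^2 - 2.06*y + 0.23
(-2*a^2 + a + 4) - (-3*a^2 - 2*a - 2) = a^2 + 3*a + 6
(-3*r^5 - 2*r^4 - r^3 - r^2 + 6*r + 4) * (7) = -21*r^5 - 14*r^4 - 7*r^3 - 7*r^2 + 42*r + 28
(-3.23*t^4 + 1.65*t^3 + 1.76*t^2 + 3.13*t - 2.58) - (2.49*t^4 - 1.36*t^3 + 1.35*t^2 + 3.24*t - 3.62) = -5.72*t^4 + 3.01*t^3 + 0.41*t^2 - 0.11*t + 1.04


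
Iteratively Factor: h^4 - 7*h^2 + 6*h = (h - 2)*(h^3 + 2*h^2 - 3*h) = h*(h - 2)*(h^2 + 2*h - 3) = h*(h - 2)*(h - 1)*(h + 3)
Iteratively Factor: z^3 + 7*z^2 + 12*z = (z + 4)*(z^2 + 3*z) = z*(z + 4)*(z + 3)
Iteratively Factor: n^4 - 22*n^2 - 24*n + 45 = (n - 5)*(n^3 + 5*n^2 + 3*n - 9) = (n - 5)*(n + 3)*(n^2 + 2*n - 3) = (n - 5)*(n + 3)^2*(n - 1)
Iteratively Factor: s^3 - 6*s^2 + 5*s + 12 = (s - 3)*(s^2 - 3*s - 4) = (s - 3)*(s + 1)*(s - 4)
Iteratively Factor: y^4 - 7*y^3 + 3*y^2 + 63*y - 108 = (y - 3)*(y^3 - 4*y^2 - 9*y + 36) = (y - 4)*(y - 3)*(y^2 - 9) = (y - 4)*(y - 3)^2*(y + 3)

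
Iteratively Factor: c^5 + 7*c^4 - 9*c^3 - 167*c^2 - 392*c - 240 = (c + 3)*(c^4 + 4*c^3 - 21*c^2 - 104*c - 80) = (c - 5)*(c + 3)*(c^3 + 9*c^2 + 24*c + 16) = (c - 5)*(c + 3)*(c + 4)*(c^2 + 5*c + 4) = (c - 5)*(c + 3)*(c + 4)^2*(c + 1)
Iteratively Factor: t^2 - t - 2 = (t - 2)*(t + 1)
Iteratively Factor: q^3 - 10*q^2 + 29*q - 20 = (q - 5)*(q^2 - 5*q + 4) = (q - 5)*(q - 1)*(q - 4)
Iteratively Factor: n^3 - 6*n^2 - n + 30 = (n - 3)*(n^2 - 3*n - 10) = (n - 3)*(n + 2)*(n - 5)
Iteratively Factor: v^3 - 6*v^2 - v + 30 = (v + 2)*(v^2 - 8*v + 15) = (v - 5)*(v + 2)*(v - 3)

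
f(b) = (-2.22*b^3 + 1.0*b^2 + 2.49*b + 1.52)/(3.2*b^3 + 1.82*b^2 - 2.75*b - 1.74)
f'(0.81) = -16.77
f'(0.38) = -0.98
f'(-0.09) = 0.26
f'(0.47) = -1.40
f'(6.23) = -0.02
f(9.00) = -0.62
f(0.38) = -1.06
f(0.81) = -2.81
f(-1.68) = -1.49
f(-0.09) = -0.88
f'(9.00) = -0.01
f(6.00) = -0.58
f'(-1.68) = -1.06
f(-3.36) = -0.95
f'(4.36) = -0.04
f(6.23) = -0.58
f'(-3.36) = -0.10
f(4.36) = -0.53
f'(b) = (-9.6*b^2 - 3.64*b + 2.75)*(-2.22*b^3 + 1.0*b^2 + 2.49*b + 1.52)/(3.2*b^3 + 1.82*b^2 - 2.75*b - 1.74)^2 + (-6.66*b^2 + 2.0*b + 2.49)/(3.2*b^3 + 1.82*b^2 - 2.75*b - 1.74) = (3.5527136788005e-15*b^5 - 7.2404*b^4 - 3.72600000000001*b^3 - 10.2854*b^2 - 9.0128*b - 0.152600000000001)/(10.24*b^6 + 11.648*b^5 - 14.2876*b^4 - 21.146*b^3 + 1.2289*b^2 + 9.57*b + 3.0276)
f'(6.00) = -0.02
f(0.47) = -1.17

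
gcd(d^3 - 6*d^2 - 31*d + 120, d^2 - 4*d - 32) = d - 8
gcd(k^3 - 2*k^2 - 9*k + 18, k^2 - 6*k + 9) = k - 3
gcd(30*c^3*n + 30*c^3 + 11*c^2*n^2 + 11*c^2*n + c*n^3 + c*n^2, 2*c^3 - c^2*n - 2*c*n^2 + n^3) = 1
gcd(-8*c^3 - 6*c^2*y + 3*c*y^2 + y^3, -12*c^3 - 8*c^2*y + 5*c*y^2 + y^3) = -2*c^2 - c*y + y^2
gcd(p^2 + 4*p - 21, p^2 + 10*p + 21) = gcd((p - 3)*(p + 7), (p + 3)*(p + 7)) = p + 7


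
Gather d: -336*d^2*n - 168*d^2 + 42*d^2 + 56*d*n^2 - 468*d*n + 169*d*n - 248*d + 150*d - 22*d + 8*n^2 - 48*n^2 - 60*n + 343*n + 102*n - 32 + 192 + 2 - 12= d^2*(-336*n - 126) + d*(56*n^2 - 299*n - 120) - 40*n^2 + 385*n + 150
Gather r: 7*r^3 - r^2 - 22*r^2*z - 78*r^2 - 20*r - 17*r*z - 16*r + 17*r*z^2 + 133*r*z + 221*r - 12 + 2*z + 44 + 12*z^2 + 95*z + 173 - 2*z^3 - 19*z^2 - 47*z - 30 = 7*r^3 + r^2*(-22*z - 79) + r*(17*z^2 + 116*z + 185) - 2*z^3 - 7*z^2 + 50*z + 175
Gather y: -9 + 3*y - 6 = 3*y - 15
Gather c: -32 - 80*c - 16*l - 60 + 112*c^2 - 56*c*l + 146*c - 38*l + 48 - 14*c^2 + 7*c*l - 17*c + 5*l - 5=98*c^2 + c*(49 - 49*l) - 49*l - 49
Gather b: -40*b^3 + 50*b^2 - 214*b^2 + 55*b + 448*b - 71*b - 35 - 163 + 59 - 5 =-40*b^3 - 164*b^2 + 432*b - 144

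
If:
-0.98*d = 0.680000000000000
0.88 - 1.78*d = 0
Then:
No Solution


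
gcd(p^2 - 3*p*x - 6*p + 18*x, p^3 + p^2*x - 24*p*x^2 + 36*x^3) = -p + 3*x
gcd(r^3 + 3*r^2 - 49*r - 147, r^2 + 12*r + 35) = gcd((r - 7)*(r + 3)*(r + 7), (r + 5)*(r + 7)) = r + 7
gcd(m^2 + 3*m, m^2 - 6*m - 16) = 1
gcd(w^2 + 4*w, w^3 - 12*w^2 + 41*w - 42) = 1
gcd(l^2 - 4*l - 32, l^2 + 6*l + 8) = l + 4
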